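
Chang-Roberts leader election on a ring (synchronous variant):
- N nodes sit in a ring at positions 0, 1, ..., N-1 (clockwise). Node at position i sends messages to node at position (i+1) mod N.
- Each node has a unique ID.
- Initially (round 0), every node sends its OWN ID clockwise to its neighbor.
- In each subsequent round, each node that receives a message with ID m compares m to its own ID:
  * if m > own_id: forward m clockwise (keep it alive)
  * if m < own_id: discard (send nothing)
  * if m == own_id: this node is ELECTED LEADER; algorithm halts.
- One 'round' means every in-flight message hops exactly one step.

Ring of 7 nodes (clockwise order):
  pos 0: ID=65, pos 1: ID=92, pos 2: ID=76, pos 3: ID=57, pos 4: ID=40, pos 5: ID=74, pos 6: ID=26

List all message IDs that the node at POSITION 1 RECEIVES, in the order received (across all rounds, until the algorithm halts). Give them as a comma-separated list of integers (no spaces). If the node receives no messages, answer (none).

Round 1: pos1(id92) recv 65: drop; pos2(id76) recv 92: fwd; pos3(id57) recv 76: fwd; pos4(id40) recv 57: fwd; pos5(id74) recv 40: drop; pos6(id26) recv 74: fwd; pos0(id65) recv 26: drop
Round 2: pos3(id57) recv 92: fwd; pos4(id40) recv 76: fwd; pos5(id74) recv 57: drop; pos0(id65) recv 74: fwd
Round 3: pos4(id40) recv 92: fwd; pos5(id74) recv 76: fwd; pos1(id92) recv 74: drop
Round 4: pos5(id74) recv 92: fwd; pos6(id26) recv 76: fwd
Round 5: pos6(id26) recv 92: fwd; pos0(id65) recv 76: fwd
Round 6: pos0(id65) recv 92: fwd; pos1(id92) recv 76: drop
Round 7: pos1(id92) recv 92: ELECTED

Answer: 65,74,76,92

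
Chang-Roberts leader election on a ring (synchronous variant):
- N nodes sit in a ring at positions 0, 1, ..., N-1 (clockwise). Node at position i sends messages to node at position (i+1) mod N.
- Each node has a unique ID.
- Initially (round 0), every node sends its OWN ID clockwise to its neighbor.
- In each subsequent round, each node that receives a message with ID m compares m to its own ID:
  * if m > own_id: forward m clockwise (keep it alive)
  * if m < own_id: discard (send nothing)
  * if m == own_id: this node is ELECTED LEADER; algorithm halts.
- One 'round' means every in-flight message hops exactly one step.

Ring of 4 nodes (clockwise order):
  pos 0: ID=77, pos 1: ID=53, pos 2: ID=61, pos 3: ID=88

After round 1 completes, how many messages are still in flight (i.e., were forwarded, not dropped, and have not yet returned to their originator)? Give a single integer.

Answer: 2

Derivation:
Round 1: pos1(id53) recv 77: fwd; pos2(id61) recv 53: drop; pos3(id88) recv 61: drop; pos0(id77) recv 88: fwd
After round 1: 2 messages still in flight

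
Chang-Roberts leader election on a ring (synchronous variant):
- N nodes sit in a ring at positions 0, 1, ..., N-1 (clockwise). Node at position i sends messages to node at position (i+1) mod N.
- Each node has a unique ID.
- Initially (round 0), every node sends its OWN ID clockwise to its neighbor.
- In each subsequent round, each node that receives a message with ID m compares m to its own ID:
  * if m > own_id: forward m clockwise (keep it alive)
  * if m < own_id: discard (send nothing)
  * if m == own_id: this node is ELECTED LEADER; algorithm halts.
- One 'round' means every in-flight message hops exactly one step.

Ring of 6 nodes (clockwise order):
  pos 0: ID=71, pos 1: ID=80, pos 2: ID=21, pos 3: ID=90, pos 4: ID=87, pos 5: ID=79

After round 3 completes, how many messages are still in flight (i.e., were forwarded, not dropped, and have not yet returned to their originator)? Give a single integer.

Round 1: pos1(id80) recv 71: drop; pos2(id21) recv 80: fwd; pos3(id90) recv 21: drop; pos4(id87) recv 90: fwd; pos5(id79) recv 87: fwd; pos0(id71) recv 79: fwd
Round 2: pos3(id90) recv 80: drop; pos5(id79) recv 90: fwd; pos0(id71) recv 87: fwd; pos1(id80) recv 79: drop
Round 3: pos0(id71) recv 90: fwd; pos1(id80) recv 87: fwd
After round 3: 2 messages still in flight

Answer: 2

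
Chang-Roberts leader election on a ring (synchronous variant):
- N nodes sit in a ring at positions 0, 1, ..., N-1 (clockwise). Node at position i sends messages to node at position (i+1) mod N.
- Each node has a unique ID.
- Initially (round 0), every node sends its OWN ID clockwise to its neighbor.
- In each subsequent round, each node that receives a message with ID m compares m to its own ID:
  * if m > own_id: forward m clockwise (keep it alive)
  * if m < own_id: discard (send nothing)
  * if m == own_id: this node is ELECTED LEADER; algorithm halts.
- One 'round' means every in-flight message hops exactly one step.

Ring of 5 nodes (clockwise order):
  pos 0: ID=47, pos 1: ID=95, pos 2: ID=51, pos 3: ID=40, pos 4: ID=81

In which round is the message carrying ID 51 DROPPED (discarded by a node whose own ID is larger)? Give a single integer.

Answer: 2

Derivation:
Round 1: pos1(id95) recv 47: drop; pos2(id51) recv 95: fwd; pos3(id40) recv 51: fwd; pos4(id81) recv 40: drop; pos0(id47) recv 81: fwd
Round 2: pos3(id40) recv 95: fwd; pos4(id81) recv 51: drop; pos1(id95) recv 81: drop
Round 3: pos4(id81) recv 95: fwd
Round 4: pos0(id47) recv 95: fwd
Round 5: pos1(id95) recv 95: ELECTED
Message ID 51 originates at pos 2; dropped at pos 4 in round 2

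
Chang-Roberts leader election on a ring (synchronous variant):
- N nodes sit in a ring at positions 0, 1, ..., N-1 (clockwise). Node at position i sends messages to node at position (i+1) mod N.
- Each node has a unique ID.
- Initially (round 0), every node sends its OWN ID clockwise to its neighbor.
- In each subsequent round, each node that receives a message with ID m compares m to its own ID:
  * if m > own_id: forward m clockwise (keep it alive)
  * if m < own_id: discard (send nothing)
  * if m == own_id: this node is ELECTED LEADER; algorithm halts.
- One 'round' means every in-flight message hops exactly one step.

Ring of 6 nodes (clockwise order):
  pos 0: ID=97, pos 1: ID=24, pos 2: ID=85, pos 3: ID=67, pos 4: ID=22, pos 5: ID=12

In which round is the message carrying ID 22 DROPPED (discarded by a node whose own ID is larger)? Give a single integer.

Answer: 2

Derivation:
Round 1: pos1(id24) recv 97: fwd; pos2(id85) recv 24: drop; pos3(id67) recv 85: fwd; pos4(id22) recv 67: fwd; pos5(id12) recv 22: fwd; pos0(id97) recv 12: drop
Round 2: pos2(id85) recv 97: fwd; pos4(id22) recv 85: fwd; pos5(id12) recv 67: fwd; pos0(id97) recv 22: drop
Round 3: pos3(id67) recv 97: fwd; pos5(id12) recv 85: fwd; pos0(id97) recv 67: drop
Round 4: pos4(id22) recv 97: fwd; pos0(id97) recv 85: drop
Round 5: pos5(id12) recv 97: fwd
Round 6: pos0(id97) recv 97: ELECTED
Message ID 22 originates at pos 4; dropped at pos 0 in round 2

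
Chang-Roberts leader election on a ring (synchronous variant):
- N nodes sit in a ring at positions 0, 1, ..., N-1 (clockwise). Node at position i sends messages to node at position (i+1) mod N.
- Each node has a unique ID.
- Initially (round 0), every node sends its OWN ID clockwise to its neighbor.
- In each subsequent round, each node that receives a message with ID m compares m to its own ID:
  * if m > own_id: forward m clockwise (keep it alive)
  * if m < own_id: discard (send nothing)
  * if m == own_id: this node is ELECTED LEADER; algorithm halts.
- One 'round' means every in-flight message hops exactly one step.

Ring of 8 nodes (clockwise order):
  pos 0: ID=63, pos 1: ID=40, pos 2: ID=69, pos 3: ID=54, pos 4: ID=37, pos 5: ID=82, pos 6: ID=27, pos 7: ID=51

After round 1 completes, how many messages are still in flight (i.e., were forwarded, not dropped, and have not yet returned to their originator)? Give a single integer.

Round 1: pos1(id40) recv 63: fwd; pos2(id69) recv 40: drop; pos3(id54) recv 69: fwd; pos4(id37) recv 54: fwd; pos5(id82) recv 37: drop; pos6(id27) recv 82: fwd; pos7(id51) recv 27: drop; pos0(id63) recv 51: drop
After round 1: 4 messages still in flight

Answer: 4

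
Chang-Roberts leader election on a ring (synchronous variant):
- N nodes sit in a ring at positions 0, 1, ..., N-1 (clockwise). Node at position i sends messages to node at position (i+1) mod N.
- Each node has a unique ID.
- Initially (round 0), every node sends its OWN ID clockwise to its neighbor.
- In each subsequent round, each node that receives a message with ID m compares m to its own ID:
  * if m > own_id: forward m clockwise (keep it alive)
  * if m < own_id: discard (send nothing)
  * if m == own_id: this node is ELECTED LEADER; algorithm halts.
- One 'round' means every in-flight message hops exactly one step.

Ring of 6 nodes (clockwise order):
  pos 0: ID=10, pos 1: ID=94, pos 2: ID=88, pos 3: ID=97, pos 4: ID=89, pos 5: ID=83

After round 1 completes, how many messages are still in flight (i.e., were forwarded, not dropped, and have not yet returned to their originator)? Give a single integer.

Round 1: pos1(id94) recv 10: drop; pos2(id88) recv 94: fwd; pos3(id97) recv 88: drop; pos4(id89) recv 97: fwd; pos5(id83) recv 89: fwd; pos0(id10) recv 83: fwd
After round 1: 4 messages still in flight

Answer: 4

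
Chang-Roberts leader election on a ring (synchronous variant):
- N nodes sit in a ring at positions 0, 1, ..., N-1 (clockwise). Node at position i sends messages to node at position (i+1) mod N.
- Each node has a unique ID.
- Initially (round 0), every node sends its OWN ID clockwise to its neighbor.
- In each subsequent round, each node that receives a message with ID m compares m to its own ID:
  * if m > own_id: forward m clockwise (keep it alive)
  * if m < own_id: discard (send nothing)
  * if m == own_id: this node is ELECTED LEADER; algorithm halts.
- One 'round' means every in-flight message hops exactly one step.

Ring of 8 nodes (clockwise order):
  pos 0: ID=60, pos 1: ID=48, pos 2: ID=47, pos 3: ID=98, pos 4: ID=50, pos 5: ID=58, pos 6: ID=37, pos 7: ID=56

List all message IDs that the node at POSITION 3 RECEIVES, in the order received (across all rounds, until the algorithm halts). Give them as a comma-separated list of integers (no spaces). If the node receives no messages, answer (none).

Answer: 47,48,60,98

Derivation:
Round 1: pos1(id48) recv 60: fwd; pos2(id47) recv 48: fwd; pos3(id98) recv 47: drop; pos4(id50) recv 98: fwd; pos5(id58) recv 50: drop; pos6(id37) recv 58: fwd; pos7(id56) recv 37: drop; pos0(id60) recv 56: drop
Round 2: pos2(id47) recv 60: fwd; pos3(id98) recv 48: drop; pos5(id58) recv 98: fwd; pos7(id56) recv 58: fwd
Round 3: pos3(id98) recv 60: drop; pos6(id37) recv 98: fwd; pos0(id60) recv 58: drop
Round 4: pos7(id56) recv 98: fwd
Round 5: pos0(id60) recv 98: fwd
Round 6: pos1(id48) recv 98: fwd
Round 7: pos2(id47) recv 98: fwd
Round 8: pos3(id98) recv 98: ELECTED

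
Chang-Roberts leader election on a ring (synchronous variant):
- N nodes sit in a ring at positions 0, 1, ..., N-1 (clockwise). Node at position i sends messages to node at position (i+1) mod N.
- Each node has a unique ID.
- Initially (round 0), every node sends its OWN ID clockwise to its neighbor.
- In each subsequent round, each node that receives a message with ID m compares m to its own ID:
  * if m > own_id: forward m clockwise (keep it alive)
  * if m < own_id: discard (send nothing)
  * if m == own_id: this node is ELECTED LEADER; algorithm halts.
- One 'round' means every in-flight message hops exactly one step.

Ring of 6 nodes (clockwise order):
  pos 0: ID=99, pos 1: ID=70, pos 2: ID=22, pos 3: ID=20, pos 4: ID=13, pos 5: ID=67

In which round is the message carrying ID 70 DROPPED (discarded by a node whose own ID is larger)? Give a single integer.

Answer: 5

Derivation:
Round 1: pos1(id70) recv 99: fwd; pos2(id22) recv 70: fwd; pos3(id20) recv 22: fwd; pos4(id13) recv 20: fwd; pos5(id67) recv 13: drop; pos0(id99) recv 67: drop
Round 2: pos2(id22) recv 99: fwd; pos3(id20) recv 70: fwd; pos4(id13) recv 22: fwd; pos5(id67) recv 20: drop
Round 3: pos3(id20) recv 99: fwd; pos4(id13) recv 70: fwd; pos5(id67) recv 22: drop
Round 4: pos4(id13) recv 99: fwd; pos5(id67) recv 70: fwd
Round 5: pos5(id67) recv 99: fwd; pos0(id99) recv 70: drop
Round 6: pos0(id99) recv 99: ELECTED
Message ID 70 originates at pos 1; dropped at pos 0 in round 5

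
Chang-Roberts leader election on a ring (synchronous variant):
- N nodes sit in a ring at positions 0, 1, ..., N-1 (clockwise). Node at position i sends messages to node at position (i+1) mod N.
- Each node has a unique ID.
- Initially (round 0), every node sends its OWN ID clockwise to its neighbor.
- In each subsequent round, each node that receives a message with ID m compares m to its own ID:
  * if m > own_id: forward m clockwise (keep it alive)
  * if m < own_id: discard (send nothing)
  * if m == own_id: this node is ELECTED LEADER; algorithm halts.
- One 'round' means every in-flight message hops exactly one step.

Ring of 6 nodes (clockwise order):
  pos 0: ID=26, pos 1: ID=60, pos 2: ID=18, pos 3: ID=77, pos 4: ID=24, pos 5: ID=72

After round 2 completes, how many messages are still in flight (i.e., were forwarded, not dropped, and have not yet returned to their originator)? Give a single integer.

Round 1: pos1(id60) recv 26: drop; pos2(id18) recv 60: fwd; pos3(id77) recv 18: drop; pos4(id24) recv 77: fwd; pos5(id72) recv 24: drop; pos0(id26) recv 72: fwd
Round 2: pos3(id77) recv 60: drop; pos5(id72) recv 77: fwd; pos1(id60) recv 72: fwd
After round 2: 2 messages still in flight

Answer: 2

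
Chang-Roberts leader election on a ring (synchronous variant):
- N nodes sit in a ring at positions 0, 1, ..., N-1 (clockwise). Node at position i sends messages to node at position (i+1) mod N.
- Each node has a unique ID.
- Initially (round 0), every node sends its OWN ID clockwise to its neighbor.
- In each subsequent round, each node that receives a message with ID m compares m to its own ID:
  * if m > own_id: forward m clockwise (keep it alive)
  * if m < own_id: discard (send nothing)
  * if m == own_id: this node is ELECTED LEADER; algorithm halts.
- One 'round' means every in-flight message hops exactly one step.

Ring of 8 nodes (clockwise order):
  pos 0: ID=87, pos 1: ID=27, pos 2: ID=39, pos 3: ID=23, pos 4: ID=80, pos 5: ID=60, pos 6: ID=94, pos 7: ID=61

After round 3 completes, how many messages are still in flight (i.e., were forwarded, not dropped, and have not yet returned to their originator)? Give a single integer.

Answer: 2

Derivation:
Round 1: pos1(id27) recv 87: fwd; pos2(id39) recv 27: drop; pos3(id23) recv 39: fwd; pos4(id80) recv 23: drop; pos5(id60) recv 80: fwd; pos6(id94) recv 60: drop; pos7(id61) recv 94: fwd; pos0(id87) recv 61: drop
Round 2: pos2(id39) recv 87: fwd; pos4(id80) recv 39: drop; pos6(id94) recv 80: drop; pos0(id87) recv 94: fwd
Round 3: pos3(id23) recv 87: fwd; pos1(id27) recv 94: fwd
After round 3: 2 messages still in flight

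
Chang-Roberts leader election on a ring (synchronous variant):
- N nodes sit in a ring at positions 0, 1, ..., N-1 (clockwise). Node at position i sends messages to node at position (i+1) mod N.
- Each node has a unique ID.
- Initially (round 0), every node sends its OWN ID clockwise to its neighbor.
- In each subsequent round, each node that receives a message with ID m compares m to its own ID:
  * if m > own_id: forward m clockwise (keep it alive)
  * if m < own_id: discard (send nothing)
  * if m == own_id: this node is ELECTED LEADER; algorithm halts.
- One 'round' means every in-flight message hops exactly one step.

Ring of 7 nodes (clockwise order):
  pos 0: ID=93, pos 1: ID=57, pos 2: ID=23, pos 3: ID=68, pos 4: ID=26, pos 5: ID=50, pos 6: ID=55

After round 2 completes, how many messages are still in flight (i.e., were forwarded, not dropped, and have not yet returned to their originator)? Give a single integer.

Answer: 2

Derivation:
Round 1: pos1(id57) recv 93: fwd; pos2(id23) recv 57: fwd; pos3(id68) recv 23: drop; pos4(id26) recv 68: fwd; pos5(id50) recv 26: drop; pos6(id55) recv 50: drop; pos0(id93) recv 55: drop
Round 2: pos2(id23) recv 93: fwd; pos3(id68) recv 57: drop; pos5(id50) recv 68: fwd
After round 2: 2 messages still in flight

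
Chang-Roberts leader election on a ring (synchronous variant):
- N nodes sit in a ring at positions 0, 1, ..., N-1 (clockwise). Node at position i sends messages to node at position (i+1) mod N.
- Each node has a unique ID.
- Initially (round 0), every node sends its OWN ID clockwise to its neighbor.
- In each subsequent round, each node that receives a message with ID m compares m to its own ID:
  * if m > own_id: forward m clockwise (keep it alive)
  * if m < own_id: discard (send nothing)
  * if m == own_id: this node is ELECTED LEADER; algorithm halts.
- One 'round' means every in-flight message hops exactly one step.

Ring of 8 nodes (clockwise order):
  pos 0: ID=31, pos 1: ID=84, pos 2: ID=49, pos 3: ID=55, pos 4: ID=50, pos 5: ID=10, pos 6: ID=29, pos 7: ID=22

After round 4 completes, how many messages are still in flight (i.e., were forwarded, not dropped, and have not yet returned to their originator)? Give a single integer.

Answer: 3

Derivation:
Round 1: pos1(id84) recv 31: drop; pos2(id49) recv 84: fwd; pos3(id55) recv 49: drop; pos4(id50) recv 55: fwd; pos5(id10) recv 50: fwd; pos6(id29) recv 10: drop; pos7(id22) recv 29: fwd; pos0(id31) recv 22: drop
Round 2: pos3(id55) recv 84: fwd; pos5(id10) recv 55: fwd; pos6(id29) recv 50: fwd; pos0(id31) recv 29: drop
Round 3: pos4(id50) recv 84: fwd; pos6(id29) recv 55: fwd; pos7(id22) recv 50: fwd
Round 4: pos5(id10) recv 84: fwd; pos7(id22) recv 55: fwd; pos0(id31) recv 50: fwd
After round 4: 3 messages still in flight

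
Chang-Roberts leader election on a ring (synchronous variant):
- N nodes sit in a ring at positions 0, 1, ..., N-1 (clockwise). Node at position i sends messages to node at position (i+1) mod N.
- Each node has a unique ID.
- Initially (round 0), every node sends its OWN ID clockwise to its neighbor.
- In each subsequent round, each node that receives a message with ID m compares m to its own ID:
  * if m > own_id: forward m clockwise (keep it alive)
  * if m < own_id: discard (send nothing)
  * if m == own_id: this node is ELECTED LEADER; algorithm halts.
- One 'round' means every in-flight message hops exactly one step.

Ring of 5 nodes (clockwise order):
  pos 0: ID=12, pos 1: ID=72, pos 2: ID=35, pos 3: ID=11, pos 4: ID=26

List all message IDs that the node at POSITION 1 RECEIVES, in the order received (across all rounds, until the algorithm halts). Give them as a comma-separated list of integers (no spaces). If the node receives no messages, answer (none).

Round 1: pos1(id72) recv 12: drop; pos2(id35) recv 72: fwd; pos3(id11) recv 35: fwd; pos4(id26) recv 11: drop; pos0(id12) recv 26: fwd
Round 2: pos3(id11) recv 72: fwd; pos4(id26) recv 35: fwd; pos1(id72) recv 26: drop
Round 3: pos4(id26) recv 72: fwd; pos0(id12) recv 35: fwd
Round 4: pos0(id12) recv 72: fwd; pos1(id72) recv 35: drop
Round 5: pos1(id72) recv 72: ELECTED

Answer: 12,26,35,72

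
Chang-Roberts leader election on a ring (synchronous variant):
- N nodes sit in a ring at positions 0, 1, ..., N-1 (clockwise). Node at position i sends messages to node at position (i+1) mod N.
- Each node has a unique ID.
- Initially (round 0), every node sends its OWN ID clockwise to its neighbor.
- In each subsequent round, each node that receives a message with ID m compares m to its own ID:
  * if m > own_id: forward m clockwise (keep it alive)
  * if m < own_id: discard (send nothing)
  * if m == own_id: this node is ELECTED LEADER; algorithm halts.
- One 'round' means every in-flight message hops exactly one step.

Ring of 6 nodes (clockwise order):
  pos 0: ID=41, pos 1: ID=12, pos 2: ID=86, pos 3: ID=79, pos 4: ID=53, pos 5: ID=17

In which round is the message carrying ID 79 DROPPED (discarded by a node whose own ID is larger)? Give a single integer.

Round 1: pos1(id12) recv 41: fwd; pos2(id86) recv 12: drop; pos3(id79) recv 86: fwd; pos4(id53) recv 79: fwd; pos5(id17) recv 53: fwd; pos0(id41) recv 17: drop
Round 2: pos2(id86) recv 41: drop; pos4(id53) recv 86: fwd; pos5(id17) recv 79: fwd; pos0(id41) recv 53: fwd
Round 3: pos5(id17) recv 86: fwd; pos0(id41) recv 79: fwd; pos1(id12) recv 53: fwd
Round 4: pos0(id41) recv 86: fwd; pos1(id12) recv 79: fwd; pos2(id86) recv 53: drop
Round 5: pos1(id12) recv 86: fwd; pos2(id86) recv 79: drop
Round 6: pos2(id86) recv 86: ELECTED
Message ID 79 originates at pos 3; dropped at pos 2 in round 5

Answer: 5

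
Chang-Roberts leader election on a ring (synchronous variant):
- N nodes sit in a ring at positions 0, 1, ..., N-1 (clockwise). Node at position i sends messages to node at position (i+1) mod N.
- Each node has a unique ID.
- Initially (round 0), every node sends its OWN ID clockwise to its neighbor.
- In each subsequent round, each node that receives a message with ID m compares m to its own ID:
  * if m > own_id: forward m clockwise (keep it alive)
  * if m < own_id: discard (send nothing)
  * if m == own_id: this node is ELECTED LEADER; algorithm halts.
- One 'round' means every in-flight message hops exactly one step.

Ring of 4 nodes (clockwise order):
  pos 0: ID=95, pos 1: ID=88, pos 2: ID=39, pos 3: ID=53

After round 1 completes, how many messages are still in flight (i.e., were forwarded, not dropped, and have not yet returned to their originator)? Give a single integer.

Round 1: pos1(id88) recv 95: fwd; pos2(id39) recv 88: fwd; pos3(id53) recv 39: drop; pos0(id95) recv 53: drop
After round 1: 2 messages still in flight

Answer: 2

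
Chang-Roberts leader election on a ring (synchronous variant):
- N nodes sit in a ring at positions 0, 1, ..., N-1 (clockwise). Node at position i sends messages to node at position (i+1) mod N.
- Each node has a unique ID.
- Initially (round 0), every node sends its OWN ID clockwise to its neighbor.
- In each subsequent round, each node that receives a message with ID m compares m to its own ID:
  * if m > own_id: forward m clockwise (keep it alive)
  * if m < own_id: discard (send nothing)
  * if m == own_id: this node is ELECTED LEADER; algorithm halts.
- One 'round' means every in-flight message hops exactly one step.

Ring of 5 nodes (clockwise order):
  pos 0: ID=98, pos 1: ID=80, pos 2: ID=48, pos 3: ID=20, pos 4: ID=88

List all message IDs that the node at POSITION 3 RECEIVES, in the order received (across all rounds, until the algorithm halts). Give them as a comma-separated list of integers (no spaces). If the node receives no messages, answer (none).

Round 1: pos1(id80) recv 98: fwd; pos2(id48) recv 80: fwd; pos3(id20) recv 48: fwd; pos4(id88) recv 20: drop; pos0(id98) recv 88: drop
Round 2: pos2(id48) recv 98: fwd; pos3(id20) recv 80: fwd; pos4(id88) recv 48: drop
Round 3: pos3(id20) recv 98: fwd; pos4(id88) recv 80: drop
Round 4: pos4(id88) recv 98: fwd
Round 5: pos0(id98) recv 98: ELECTED

Answer: 48,80,98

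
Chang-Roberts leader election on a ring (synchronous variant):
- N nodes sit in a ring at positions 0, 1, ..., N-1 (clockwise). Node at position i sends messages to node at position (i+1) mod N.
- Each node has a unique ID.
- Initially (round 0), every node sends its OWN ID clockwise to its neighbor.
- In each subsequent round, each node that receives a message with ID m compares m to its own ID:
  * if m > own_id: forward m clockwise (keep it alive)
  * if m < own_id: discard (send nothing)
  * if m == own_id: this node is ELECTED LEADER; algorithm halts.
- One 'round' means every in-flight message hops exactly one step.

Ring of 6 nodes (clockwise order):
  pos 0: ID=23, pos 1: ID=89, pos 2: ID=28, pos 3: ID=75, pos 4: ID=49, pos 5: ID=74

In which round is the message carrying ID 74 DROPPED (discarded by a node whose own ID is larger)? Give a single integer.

Round 1: pos1(id89) recv 23: drop; pos2(id28) recv 89: fwd; pos3(id75) recv 28: drop; pos4(id49) recv 75: fwd; pos5(id74) recv 49: drop; pos0(id23) recv 74: fwd
Round 2: pos3(id75) recv 89: fwd; pos5(id74) recv 75: fwd; pos1(id89) recv 74: drop
Round 3: pos4(id49) recv 89: fwd; pos0(id23) recv 75: fwd
Round 4: pos5(id74) recv 89: fwd; pos1(id89) recv 75: drop
Round 5: pos0(id23) recv 89: fwd
Round 6: pos1(id89) recv 89: ELECTED
Message ID 74 originates at pos 5; dropped at pos 1 in round 2

Answer: 2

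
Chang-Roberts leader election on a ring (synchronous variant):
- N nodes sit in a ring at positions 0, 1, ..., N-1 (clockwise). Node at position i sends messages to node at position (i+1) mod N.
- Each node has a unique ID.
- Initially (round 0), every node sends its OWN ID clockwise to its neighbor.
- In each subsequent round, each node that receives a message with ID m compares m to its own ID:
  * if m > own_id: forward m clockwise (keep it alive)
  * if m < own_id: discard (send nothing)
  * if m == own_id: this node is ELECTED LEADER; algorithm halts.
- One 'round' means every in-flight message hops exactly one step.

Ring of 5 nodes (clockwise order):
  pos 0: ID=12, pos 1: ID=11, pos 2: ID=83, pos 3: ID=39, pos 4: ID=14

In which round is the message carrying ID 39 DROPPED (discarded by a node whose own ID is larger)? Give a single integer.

Round 1: pos1(id11) recv 12: fwd; pos2(id83) recv 11: drop; pos3(id39) recv 83: fwd; pos4(id14) recv 39: fwd; pos0(id12) recv 14: fwd
Round 2: pos2(id83) recv 12: drop; pos4(id14) recv 83: fwd; pos0(id12) recv 39: fwd; pos1(id11) recv 14: fwd
Round 3: pos0(id12) recv 83: fwd; pos1(id11) recv 39: fwd; pos2(id83) recv 14: drop
Round 4: pos1(id11) recv 83: fwd; pos2(id83) recv 39: drop
Round 5: pos2(id83) recv 83: ELECTED
Message ID 39 originates at pos 3; dropped at pos 2 in round 4

Answer: 4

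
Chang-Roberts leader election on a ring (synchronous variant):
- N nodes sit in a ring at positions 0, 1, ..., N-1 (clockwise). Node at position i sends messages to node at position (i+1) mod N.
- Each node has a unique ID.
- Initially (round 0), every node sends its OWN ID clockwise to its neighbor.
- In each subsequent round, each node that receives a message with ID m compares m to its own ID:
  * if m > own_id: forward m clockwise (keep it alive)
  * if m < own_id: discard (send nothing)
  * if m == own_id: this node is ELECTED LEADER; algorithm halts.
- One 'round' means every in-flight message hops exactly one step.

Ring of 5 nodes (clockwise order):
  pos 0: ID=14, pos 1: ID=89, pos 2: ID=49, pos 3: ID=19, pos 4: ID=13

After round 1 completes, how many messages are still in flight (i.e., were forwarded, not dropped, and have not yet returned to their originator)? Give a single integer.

Round 1: pos1(id89) recv 14: drop; pos2(id49) recv 89: fwd; pos3(id19) recv 49: fwd; pos4(id13) recv 19: fwd; pos0(id14) recv 13: drop
After round 1: 3 messages still in flight

Answer: 3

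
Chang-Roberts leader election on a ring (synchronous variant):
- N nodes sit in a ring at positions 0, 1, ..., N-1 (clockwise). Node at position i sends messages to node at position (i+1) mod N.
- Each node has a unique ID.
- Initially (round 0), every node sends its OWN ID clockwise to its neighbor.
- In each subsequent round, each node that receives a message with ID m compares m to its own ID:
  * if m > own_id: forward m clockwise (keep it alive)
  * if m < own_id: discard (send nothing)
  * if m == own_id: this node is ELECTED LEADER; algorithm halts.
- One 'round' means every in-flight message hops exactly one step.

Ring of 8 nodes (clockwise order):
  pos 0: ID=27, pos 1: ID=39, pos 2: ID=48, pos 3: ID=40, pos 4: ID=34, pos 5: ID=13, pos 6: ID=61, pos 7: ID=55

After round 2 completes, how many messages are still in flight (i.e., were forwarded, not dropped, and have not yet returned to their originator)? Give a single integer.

Round 1: pos1(id39) recv 27: drop; pos2(id48) recv 39: drop; pos3(id40) recv 48: fwd; pos4(id34) recv 40: fwd; pos5(id13) recv 34: fwd; pos6(id61) recv 13: drop; pos7(id55) recv 61: fwd; pos0(id27) recv 55: fwd
Round 2: pos4(id34) recv 48: fwd; pos5(id13) recv 40: fwd; pos6(id61) recv 34: drop; pos0(id27) recv 61: fwd; pos1(id39) recv 55: fwd
After round 2: 4 messages still in flight

Answer: 4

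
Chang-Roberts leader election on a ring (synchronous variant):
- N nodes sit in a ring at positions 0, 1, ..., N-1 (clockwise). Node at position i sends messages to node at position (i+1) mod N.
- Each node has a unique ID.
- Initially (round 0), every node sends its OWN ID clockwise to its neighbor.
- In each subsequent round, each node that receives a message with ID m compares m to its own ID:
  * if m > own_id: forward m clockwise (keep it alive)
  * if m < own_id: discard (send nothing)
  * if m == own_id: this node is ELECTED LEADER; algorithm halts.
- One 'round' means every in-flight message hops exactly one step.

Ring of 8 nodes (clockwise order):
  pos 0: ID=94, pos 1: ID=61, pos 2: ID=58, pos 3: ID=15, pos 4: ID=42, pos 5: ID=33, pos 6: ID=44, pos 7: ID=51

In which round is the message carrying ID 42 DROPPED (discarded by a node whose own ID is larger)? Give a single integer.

Round 1: pos1(id61) recv 94: fwd; pos2(id58) recv 61: fwd; pos3(id15) recv 58: fwd; pos4(id42) recv 15: drop; pos5(id33) recv 42: fwd; pos6(id44) recv 33: drop; pos7(id51) recv 44: drop; pos0(id94) recv 51: drop
Round 2: pos2(id58) recv 94: fwd; pos3(id15) recv 61: fwd; pos4(id42) recv 58: fwd; pos6(id44) recv 42: drop
Round 3: pos3(id15) recv 94: fwd; pos4(id42) recv 61: fwd; pos5(id33) recv 58: fwd
Round 4: pos4(id42) recv 94: fwd; pos5(id33) recv 61: fwd; pos6(id44) recv 58: fwd
Round 5: pos5(id33) recv 94: fwd; pos6(id44) recv 61: fwd; pos7(id51) recv 58: fwd
Round 6: pos6(id44) recv 94: fwd; pos7(id51) recv 61: fwd; pos0(id94) recv 58: drop
Round 7: pos7(id51) recv 94: fwd; pos0(id94) recv 61: drop
Round 8: pos0(id94) recv 94: ELECTED
Message ID 42 originates at pos 4; dropped at pos 6 in round 2

Answer: 2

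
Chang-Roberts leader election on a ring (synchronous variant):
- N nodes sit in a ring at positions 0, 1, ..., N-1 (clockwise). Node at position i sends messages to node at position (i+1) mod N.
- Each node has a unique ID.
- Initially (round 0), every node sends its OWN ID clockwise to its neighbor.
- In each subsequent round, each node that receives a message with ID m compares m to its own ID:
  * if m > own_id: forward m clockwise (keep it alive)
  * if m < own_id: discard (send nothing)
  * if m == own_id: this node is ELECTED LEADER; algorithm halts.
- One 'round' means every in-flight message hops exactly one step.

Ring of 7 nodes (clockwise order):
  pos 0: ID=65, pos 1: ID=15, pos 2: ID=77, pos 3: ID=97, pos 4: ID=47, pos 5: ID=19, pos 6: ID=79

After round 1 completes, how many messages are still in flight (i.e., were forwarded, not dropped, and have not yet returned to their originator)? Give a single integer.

Round 1: pos1(id15) recv 65: fwd; pos2(id77) recv 15: drop; pos3(id97) recv 77: drop; pos4(id47) recv 97: fwd; pos5(id19) recv 47: fwd; pos6(id79) recv 19: drop; pos0(id65) recv 79: fwd
After round 1: 4 messages still in flight

Answer: 4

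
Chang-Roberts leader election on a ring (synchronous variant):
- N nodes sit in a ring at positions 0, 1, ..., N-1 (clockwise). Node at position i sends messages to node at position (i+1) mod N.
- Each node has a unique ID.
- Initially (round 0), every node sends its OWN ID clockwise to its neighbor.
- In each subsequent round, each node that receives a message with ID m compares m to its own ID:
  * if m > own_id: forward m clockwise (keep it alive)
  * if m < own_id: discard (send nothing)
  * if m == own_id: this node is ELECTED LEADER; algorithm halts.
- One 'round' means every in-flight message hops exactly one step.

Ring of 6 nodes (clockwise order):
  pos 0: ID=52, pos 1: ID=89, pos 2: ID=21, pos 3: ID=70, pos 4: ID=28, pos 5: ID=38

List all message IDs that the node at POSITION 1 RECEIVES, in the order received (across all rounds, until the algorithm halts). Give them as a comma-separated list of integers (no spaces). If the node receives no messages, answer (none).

Round 1: pos1(id89) recv 52: drop; pos2(id21) recv 89: fwd; pos3(id70) recv 21: drop; pos4(id28) recv 70: fwd; pos5(id38) recv 28: drop; pos0(id52) recv 38: drop
Round 2: pos3(id70) recv 89: fwd; pos5(id38) recv 70: fwd
Round 3: pos4(id28) recv 89: fwd; pos0(id52) recv 70: fwd
Round 4: pos5(id38) recv 89: fwd; pos1(id89) recv 70: drop
Round 5: pos0(id52) recv 89: fwd
Round 6: pos1(id89) recv 89: ELECTED

Answer: 52,70,89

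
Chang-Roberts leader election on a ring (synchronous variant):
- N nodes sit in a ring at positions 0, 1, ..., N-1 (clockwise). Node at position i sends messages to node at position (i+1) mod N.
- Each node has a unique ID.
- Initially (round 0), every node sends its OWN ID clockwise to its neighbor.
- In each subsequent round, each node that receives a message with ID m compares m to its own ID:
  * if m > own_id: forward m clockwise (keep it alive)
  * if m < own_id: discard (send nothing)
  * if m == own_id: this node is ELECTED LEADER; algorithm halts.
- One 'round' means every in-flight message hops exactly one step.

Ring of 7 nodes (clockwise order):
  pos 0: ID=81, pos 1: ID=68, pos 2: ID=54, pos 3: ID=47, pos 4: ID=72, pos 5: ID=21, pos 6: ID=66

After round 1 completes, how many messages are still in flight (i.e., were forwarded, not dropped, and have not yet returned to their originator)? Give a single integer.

Answer: 4

Derivation:
Round 1: pos1(id68) recv 81: fwd; pos2(id54) recv 68: fwd; pos3(id47) recv 54: fwd; pos4(id72) recv 47: drop; pos5(id21) recv 72: fwd; pos6(id66) recv 21: drop; pos0(id81) recv 66: drop
After round 1: 4 messages still in flight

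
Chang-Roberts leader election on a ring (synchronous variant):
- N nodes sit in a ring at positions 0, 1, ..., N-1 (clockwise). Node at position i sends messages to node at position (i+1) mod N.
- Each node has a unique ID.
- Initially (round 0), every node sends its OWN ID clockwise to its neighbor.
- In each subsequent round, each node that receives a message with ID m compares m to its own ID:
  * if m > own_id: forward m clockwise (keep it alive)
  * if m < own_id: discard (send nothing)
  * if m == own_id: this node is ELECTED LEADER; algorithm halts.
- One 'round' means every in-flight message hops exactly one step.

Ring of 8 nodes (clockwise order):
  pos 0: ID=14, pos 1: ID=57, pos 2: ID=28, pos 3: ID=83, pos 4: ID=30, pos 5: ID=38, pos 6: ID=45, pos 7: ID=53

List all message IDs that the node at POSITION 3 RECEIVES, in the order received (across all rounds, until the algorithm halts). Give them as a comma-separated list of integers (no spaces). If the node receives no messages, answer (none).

Round 1: pos1(id57) recv 14: drop; pos2(id28) recv 57: fwd; pos3(id83) recv 28: drop; pos4(id30) recv 83: fwd; pos5(id38) recv 30: drop; pos6(id45) recv 38: drop; pos7(id53) recv 45: drop; pos0(id14) recv 53: fwd
Round 2: pos3(id83) recv 57: drop; pos5(id38) recv 83: fwd; pos1(id57) recv 53: drop
Round 3: pos6(id45) recv 83: fwd
Round 4: pos7(id53) recv 83: fwd
Round 5: pos0(id14) recv 83: fwd
Round 6: pos1(id57) recv 83: fwd
Round 7: pos2(id28) recv 83: fwd
Round 8: pos3(id83) recv 83: ELECTED

Answer: 28,57,83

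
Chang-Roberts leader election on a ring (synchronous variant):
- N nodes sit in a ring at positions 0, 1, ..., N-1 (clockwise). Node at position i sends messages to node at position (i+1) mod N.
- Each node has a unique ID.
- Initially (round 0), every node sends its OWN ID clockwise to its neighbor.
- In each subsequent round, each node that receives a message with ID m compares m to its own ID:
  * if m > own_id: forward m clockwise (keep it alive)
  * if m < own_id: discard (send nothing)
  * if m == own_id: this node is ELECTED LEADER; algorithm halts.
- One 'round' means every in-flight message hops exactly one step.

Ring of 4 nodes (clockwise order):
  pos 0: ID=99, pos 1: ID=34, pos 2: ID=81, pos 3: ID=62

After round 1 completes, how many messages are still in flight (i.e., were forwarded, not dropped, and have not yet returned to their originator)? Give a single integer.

Answer: 2

Derivation:
Round 1: pos1(id34) recv 99: fwd; pos2(id81) recv 34: drop; pos3(id62) recv 81: fwd; pos0(id99) recv 62: drop
After round 1: 2 messages still in flight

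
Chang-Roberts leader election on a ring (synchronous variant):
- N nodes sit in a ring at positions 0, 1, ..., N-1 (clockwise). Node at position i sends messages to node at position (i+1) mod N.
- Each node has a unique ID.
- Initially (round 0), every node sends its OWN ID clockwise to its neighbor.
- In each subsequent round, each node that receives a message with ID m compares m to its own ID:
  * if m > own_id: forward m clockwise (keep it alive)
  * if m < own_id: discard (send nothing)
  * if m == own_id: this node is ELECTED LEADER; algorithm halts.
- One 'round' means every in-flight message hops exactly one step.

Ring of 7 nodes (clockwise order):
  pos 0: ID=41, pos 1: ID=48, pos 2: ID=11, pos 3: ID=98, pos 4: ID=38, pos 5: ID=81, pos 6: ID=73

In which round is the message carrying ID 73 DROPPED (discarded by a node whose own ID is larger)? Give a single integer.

Answer: 4

Derivation:
Round 1: pos1(id48) recv 41: drop; pos2(id11) recv 48: fwd; pos3(id98) recv 11: drop; pos4(id38) recv 98: fwd; pos5(id81) recv 38: drop; pos6(id73) recv 81: fwd; pos0(id41) recv 73: fwd
Round 2: pos3(id98) recv 48: drop; pos5(id81) recv 98: fwd; pos0(id41) recv 81: fwd; pos1(id48) recv 73: fwd
Round 3: pos6(id73) recv 98: fwd; pos1(id48) recv 81: fwd; pos2(id11) recv 73: fwd
Round 4: pos0(id41) recv 98: fwd; pos2(id11) recv 81: fwd; pos3(id98) recv 73: drop
Round 5: pos1(id48) recv 98: fwd; pos3(id98) recv 81: drop
Round 6: pos2(id11) recv 98: fwd
Round 7: pos3(id98) recv 98: ELECTED
Message ID 73 originates at pos 6; dropped at pos 3 in round 4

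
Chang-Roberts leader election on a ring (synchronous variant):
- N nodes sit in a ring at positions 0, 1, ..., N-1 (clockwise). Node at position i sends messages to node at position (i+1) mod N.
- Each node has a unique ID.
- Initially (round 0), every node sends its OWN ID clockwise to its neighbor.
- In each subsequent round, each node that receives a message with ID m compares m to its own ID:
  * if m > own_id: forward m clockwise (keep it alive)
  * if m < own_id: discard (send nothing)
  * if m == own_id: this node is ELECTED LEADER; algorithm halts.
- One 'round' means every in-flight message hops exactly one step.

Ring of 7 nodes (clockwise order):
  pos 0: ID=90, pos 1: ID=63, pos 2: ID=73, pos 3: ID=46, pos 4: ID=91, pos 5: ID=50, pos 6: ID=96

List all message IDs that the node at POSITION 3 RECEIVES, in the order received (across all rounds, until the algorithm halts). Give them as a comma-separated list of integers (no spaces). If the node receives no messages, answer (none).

Answer: 73,90,96

Derivation:
Round 1: pos1(id63) recv 90: fwd; pos2(id73) recv 63: drop; pos3(id46) recv 73: fwd; pos4(id91) recv 46: drop; pos5(id50) recv 91: fwd; pos6(id96) recv 50: drop; pos0(id90) recv 96: fwd
Round 2: pos2(id73) recv 90: fwd; pos4(id91) recv 73: drop; pos6(id96) recv 91: drop; pos1(id63) recv 96: fwd
Round 3: pos3(id46) recv 90: fwd; pos2(id73) recv 96: fwd
Round 4: pos4(id91) recv 90: drop; pos3(id46) recv 96: fwd
Round 5: pos4(id91) recv 96: fwd
Round 6: pos5(id50) recv 96: fwd
Round 7: pos6(id96) recv 96: ELECTED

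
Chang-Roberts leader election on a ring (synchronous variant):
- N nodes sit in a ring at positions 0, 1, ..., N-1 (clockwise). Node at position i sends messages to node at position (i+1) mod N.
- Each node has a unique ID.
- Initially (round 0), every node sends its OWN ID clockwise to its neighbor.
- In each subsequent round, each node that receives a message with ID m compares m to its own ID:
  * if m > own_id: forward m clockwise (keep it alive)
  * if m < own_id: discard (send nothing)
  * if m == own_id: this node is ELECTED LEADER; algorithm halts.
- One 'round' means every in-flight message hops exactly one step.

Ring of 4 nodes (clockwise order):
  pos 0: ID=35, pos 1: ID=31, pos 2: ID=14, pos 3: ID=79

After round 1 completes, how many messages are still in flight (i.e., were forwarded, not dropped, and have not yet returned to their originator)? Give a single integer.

Round 1: pos1(id31) recv 35: fwd; pos2(id14) recv 31: fwd; pos3(id79) recv 14: drop; pos0(id35) recv 79: fwd
After round 1: 3 messages still in flight

Answer: 3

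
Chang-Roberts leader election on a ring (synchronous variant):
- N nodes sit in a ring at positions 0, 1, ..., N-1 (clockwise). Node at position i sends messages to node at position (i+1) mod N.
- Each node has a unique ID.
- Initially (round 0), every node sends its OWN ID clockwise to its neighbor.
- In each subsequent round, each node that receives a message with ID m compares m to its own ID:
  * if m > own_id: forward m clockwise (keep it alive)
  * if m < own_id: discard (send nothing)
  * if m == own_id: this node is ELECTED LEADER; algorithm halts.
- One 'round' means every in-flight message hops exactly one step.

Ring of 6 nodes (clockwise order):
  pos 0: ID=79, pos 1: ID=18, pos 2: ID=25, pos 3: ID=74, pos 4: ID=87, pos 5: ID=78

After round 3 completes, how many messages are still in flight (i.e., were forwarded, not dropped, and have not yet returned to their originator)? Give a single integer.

Answer: 2

Derivation:
Round 1: pos1(id18) recv 79: fwd; pos2(id25) recv 18: drop; pos3(id74) recv 25: drop; pos4(id87) recv 74: drop; pos5(id78) recv 87: fwd; pos0(id79) recv 78: drop
Round 2: pos2(id25) recv 79: fwd; pos0(id79) recv 87: fwd
Round 3: pos3(id74) recv 79: fwd; pos1(id18) recv 87: fwd
After round 3: 2 messages still in flight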